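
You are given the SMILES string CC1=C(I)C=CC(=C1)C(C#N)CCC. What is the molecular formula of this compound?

Walk through each heavy atom and fill implicit hydrogens from standard valence (C 4, N 3, O 2, S 2, halogen 1):
  atom 1: C, bond orders sum to 1 (valence 4) → 3 H
  atom 2: C, bond orders sum to 4 (valence 4) → 0 H
  atom 3: C, bond orders sum to 4 (valence 4) → 0 H
  atom 4: I (halogen, monovalent) → 0 H
  atom 5: C, bond orders sum to 3 (valence 4) → 1 H
  atom 6: C, bond orders sum to 3 (valence 4) → 1 H
  atom 7: C, bond orders sum to 4 (valence 4) → 0 H
  atom 8: C, bond orders sum to 3 (valence 4) → 1 H
  atom 9: C, bond orders sum to 3 (valence 4) → 1 H
  atom 10: C, bond orders sum to 4 (valence 4) → 0 H
  atom 11: N, bond orders sum to 3 (valence 3) → 0 H
  atom 12: C, bond orders sum to 2 (valence 4) → 2 H
  atom 13: C, bond orders sum to 2 (valence 4) → 2 H
  atom 14: C, bond orders sum to 1 (valence 4) → 3 H
Totals → C:12, H:14, I:1, N:1.

C12H14IN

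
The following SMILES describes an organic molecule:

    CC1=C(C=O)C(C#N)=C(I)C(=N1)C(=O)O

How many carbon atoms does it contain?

9

Count every carbon token in the SMILES (each C, including those in ring-closure positions and inside branches).
Carbon count: 9.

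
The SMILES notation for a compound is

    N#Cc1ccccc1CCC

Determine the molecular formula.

C10H11N

Walk through each heavy atom and fill implicit hydrogens from standard valence (C 4, N 3, O 2, S 2, halogen 1); for lowercase aromatic atoms, an aromatic c carries 1 H when it has two neighbours and 0 H with three, and aromatic n carries 0 H:
  atom 1: N, bond orders sum to 3 (valence 3) → 0 H
  atom 2: C, bond orders sum to 4 (valence 4) → 0 H
  atom 3: aromatic c, 3 neighbours → 0 H
  atom 4: aromatic c, 2 neighbours → 1 H
  atom 5: aromatic c, 2 neighbours → 1 H
  atom 6: aromatic c, 2 neighbours → 1 H
  atom 7: aromatic c, 2 neighbours → 1 H
  atom 8: aromatic c, 3 neighbours → 0 H
  atom 9: C, bond orders sum to 2 (valence 4) → 2 H
  atom 10: C, bond orders sum to 2 (valence 4) → 2 H
  atom 11: C, bond orders sum to 1 (valence 4) → 3 H
Totals → C:10, H:11, N:1.
In Hill order: C10H11N.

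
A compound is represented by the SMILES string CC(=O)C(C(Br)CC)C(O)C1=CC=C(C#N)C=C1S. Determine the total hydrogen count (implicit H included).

16

Walk through each heavy atom and fill implicit hydrogens from standard valence (C 4, N 3, O 2, S 2, halogen 1):
  atom 1: C, bond orders sum to 1 (valence 4) → 3 H
  atom 2: C, bond orders sum to 4 (valence 4) → 0 H
  atom 3: O, bond orders sum to 2 (valence 2) → 0 H
  atom 4: C, bond orders sum to 3 (valence 4) → 1 H
  atom 5: C, bond orders sum to 3 (valence 4) → 1 H
  atom 6: Br (halogen, monovalent) → 0 H
  atom 7: C, bond orders sum to 2 (valence 4) → 2 H
  atom 8: C, bond orders sum to 1 (valence 4) → 3 H
  atom 9: C, bond orders sum to 3 (valence 4) → 1 H
  atom 10: O, bond orders sum to 1 (valence 2) → 1 H
  atom 11: C, bond orders sum to 4 (valence 4) → 0 H
  atom 12: C, bond orders sum to 3 (valence 4) → 1 H
  atom 13: C, bond orders sum to 3 (valence 4) → 1 H
  atom 14: C, bond orders sum to 4 (valence 4) → 0 H
  atom 15: C, bond orders sum to 4 (valence 4) → 0 H
  atom 16: N, bond orders sum to 3 (valence 3) → 0 H
  atom 17: C, bond orders sum to 3 (valence 4) → 1 H
  atom 18: C, bond orders sum to 4 (valence 4) → 0 H
  atom 19: S, bond orders sum to 1 (valence 2) → 1 H
Total hydrogens: 16.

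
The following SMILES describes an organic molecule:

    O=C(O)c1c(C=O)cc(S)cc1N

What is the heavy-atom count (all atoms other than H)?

13

Every atom symbol written in the SMILES (organic subset) is one heavy atom; implicit H are not written.
Heavy atoms by element → C:8, N:1, O:3, S:1.
Total: 13.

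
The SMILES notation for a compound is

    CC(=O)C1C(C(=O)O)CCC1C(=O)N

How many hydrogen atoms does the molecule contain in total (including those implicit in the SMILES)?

13

Walk through each heavy atom and fill implicit hydrogens from standard valence (C 4, N 3, O 2, S 2, halogen 1):
  atom 1: C, bond orders sum to 1 (valence 4) → 3 H
  atom 2: C, bond orders sum to 4 (valence 4) → 0 H
  atom 3: O, bond orders sum to 2 (valence 2) → 0 H
  atom 4: C, bond orders sum to 3 (valence 4) → 1 H
  atom 5: C, bond orders sum to 3 (valence 4) → 1 H
  atom 6: C, bond orders sum to 4 (valence 4) → 0 H
  atom 7: O, bond orders sum to 2 (valence 2) → 0 H
  atom 8: O, bond orders sum to 1 (valence 2) → 1 H
  atom 9: C, bond orders sum to 2 (valence 4) → 2 H
  atom 10: C, bond orders sum to 2 (valence 4) → 2 H
  atom 11: C, bond orders sum to 3 (valence 4) → 1 H
  atom 12: C, bond orders sum to 4 (valence 4) → 0 H
  atom 13: O, bond orders sum to 2 (valence 2) → 0 H
  atom 14: N, bond orders sum to 1 (valence 3) → 2 H
Total hydrogens: 13.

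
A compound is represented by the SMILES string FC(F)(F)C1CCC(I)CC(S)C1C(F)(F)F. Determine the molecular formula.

C9H11F6IS

Walk through each heavy atom and fill implicit hydrogens from standard valence (C 4, N 3, O 2, S 2, halogen 1):
  atom 1: F (halogen, monovalent) → 0 H
  atom 2: C, bond orders sum to 4 (valence 4) → 0 H
  atom 3: F (halogen, monovalent) → 0 H
  atom 4: F (halogen, monovalent) → 0 H
  atom 5: C, bond orders sum to 3 (valence 4) → 1 H
  atom 6: C, bond orders sum to 2 (valence 4) → 2 H
  atom 7: C, bond orders sum to 2 (valence 4) → 2 H
  atom 8: C, bond orders sum to 3 (valence 4) → 1 H
  atom 9: I (halogen, monovalent) → 0 H
  atom 10: C, bond orders sum to 2 (valence 4) → 2 H
  atom 11: C, bond orders sum to 3 (valence 4) → 1 H
  atom 12: S, bond orders sum to 1 (valence 2) → 1 H
  atom 13: C, bond orders sum to 3 (valence 4) → 1 H
  atom 14: C, bond orders sum to 4 (valence 4) → 0 H
  atom 15: F (halogen, monovalent) → 0 H
  atom 16: F (halogen, monovalent) → 0 H
  atom 17: F (halogen, monovalent) → 0 H
Totals → C:9, H:11, F:6, I:1, S:1.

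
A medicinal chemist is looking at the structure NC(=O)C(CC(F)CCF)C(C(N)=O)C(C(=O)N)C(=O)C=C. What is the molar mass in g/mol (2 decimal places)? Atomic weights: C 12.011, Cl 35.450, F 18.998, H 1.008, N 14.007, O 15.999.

319.31 g/mol

First, the molecular formula is C13H19F2N3O4 (counting implicit H from valence).
  C: 13 × 12.011 = 156.143
  F: 2 × 18.998 = 37.996
  H: 19 × 1.008 = 19.152
  N: 3 × 14.007 = 42.021
  O: 4 × 15.999 = 63.996
Sum: 13×12.011 + 2×18.998 + 19×1.008 + 3×14.007 + 4×15.999 = 319.308 → 319.31 g/mol.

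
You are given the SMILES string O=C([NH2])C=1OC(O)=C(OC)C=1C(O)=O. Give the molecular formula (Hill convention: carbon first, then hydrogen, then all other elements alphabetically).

Walk through each heavy atom and fill implicit hydrogens from standard valence (C 4, N 3, O 2, S 2, halogen 1):
  atom 1: O, bond orders sum to 2 (valence 2) → 0 H
  atom 2: C, bond orders sum to 4 (valence 4) → 0 H
  atom 3: N with explicit H count 2
  atom 4: C, bond orders sum to 4 (valence 4) → 0 H
  atom 5: O, bond orders sum to 2 (valence 2) → 0 H
  atom 6: C, bond orders sum to 4 (valence 4) → 0 H
  atom 7: O, bond orders sum to 1 (valence 2) → 1 H
  atom 8: C, bond orders sum to 4 (valence 4) → 0 H
  atom 9: O, bond orders sum to 2 (valence 2) → 0 H
  atom 10: C, bond orders sum to 1 (valence 4) → 3 H
  atom 11: C, bond orders sum to 4 (valence 4) → 0 H
  atom 12: C, bond orders sum to 4 (valence 4) → 0 H
  atom 13: O, bond orders sum to 1 (valence 2) → 1 H
  atom 14: O, bond orders sum to 2 (valence 2) → 0 H
Totals → C:7, H:7, N:1, O:6.
In Hill order: C7H7NO6.

C7H7NO6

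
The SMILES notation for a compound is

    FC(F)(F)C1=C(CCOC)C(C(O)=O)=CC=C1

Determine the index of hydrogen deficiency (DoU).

Molecular formula: C11H11F3O3.
DoU = (2C + 2 + N − H − X) / 2, where X is the halogen count and O/S are ignored.
    = (2·11 + 2 + 0 − 11 − 3) / 2 = 10 / 2 = 5.

5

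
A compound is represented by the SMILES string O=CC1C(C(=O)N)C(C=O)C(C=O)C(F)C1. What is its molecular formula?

C10H12FNO4

Walk through each heavy atom and fill implicit hydrogens from standard valence (C 4, N 3, O 2, S 2, halogen 1):
  atom 1: O, bond orders sum to 2 (valence 2) → 0 H
  atom 2: C, bond orders sum to 3 (valence 4) → 1 H
  atom 3: C, bond orders sum to 3 (valence 4) → 1 H
  atom 4: C, bond orders sum to 3 (valence 4) → 1 H
  atom 5: C, bond orders sum to 4 (valence 4) → 0 H
  atom 6: O, bond orders sum to 2 (valence 2) → 0 H
  atom 7: N, bond orders sum to 1 (valence 3) → 2 H
  atom 8: C, bond orders sum to 3 (valence 4) → 1 H
  atom 9: C, bond orders sum to 3 (valence 4) → 1 H
  atom 10: O, bond orders sum to 2 (valence 2) → 0 H
  atom 11: C, bond orders sum to 3 (valence 4) → 1 H
  atom 12: C, bond orders sum to 3 (valence 4) → 1 H
  atom 13: O, bond orders sum to 2 (valence 2) → 0 H
  atom 14: C, bond orders sum to 3 (valence 4) → 1 H
  atom 15: F (halogen, monovalent) → 0 H
  atom 16: C, bond orders sum to 2 (valence 4) → 2 H
Totals → C:10, H:12, F:1, N:1, O:4.
In Hill order: C10H12FNO4.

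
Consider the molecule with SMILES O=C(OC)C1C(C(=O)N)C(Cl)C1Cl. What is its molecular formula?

Walk through each heavy atom and fill implicit hydrogens from standard valence (C 4, N 3, O 2, S 2, halogen 1):
  atom 1: O, bond orders sum to 2 (valence 2) → 0 H
  atom 2: C, bond orders sum to 4 (valence 4) → 0 H
  atom 3: O, bond orders sum to 2 (valence 2) → 0 H
  atom 4: C, bond orders sum to 1 (valence 4) → 3 H
  atom 5: C, bond orders sum to 3 (valence 4) → 1 H
  atom 6: C, bond orders sum to 3 (valence 4) → 1 H
  atom 7: C, bond orders sum to 4 (valence 4) → 0 H
  atom 8: O, bond orders sum to 2 (valence 2) → 0 H
  atom 9: N, bond orders sum to 1 (valence 3) → 2 H
  atom 10: C, bond orders sum to 3 (valence 4) → 1 H
  atom 11: Cl (halogen, monovalent) → 0 H
  atom 12: C, bond orders sum to 3 (valence 4) → 1 H
  atom 13: Cl (halogen, monovalent) → 0 H
Totals → C:7, H:9, Cl:2, N:1, O:3.

C7H9Cl2NO3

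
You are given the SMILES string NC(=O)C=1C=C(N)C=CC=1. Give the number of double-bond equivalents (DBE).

Degree of unsaturation = (number of rings) + (number of π bonds).
Ring closures in the SMILES: 1.
π bonds: 4 double bonds (each 1 DoU) → 4 DoU from unsaturation.
Total DoU = 1 + 4 = 5.

5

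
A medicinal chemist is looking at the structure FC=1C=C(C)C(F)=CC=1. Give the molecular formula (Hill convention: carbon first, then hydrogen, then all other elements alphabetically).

C7H6F2

Walk through each heavy atom and fill implicit hydrogens from standard valence (C 4, N 3, O 2, S 2, halogen 1):
  atom 1: F (halogen, monovalent) → 0 H
  atom 2: C, bond orders sum to 4 (valence 4) → 0 H
  atom 3: C, bond orders sum to 3 (valence 4) → 1 H
  atom 4: C, bond orders sum to 4 (valence 4) → 0 H
  atom 5: C, bond orders sum to 1 (valence 4) → 3 H
  atom 6: C, bond orders sum to 4 (valence 4) → 0 H
  atom 7: F (halogen, monovalent) → 0 H
  atom 8: C, bond orders sum to 3 (valence 4) → 1 H
  atom 9: C, bond orders sum to 3 (valence 4) → 1 H
Totals → C:7, H:6, F:2.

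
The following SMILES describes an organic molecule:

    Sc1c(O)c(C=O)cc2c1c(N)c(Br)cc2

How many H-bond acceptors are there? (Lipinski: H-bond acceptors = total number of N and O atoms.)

3

N atoms: 1; O atoms: 2.
Lipinski HBA = 1 + 2 = 3.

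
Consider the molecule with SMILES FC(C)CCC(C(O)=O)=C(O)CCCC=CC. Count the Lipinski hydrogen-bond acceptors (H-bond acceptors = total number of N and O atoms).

3

N atoms: 0; O atoms: 3.
Lipinski HBA = 0 + 3 = 3.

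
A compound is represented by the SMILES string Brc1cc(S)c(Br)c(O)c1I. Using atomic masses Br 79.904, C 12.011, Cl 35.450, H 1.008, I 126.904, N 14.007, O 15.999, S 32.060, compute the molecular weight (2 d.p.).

409.86 g/mol

First, the molecular formula is C6H3Br2IOS (counting implicit H from valence).
  Br: 2 × 79.904 = 159.808
  C: 6 × 12.011 = 72.066
  H: 3 × 1.008 = 3.024
  I: 1 × 126.904 = 126.904
  O: 1 × 15.999 = 15.999
  S: 1 × 32.060 = 32.060
Sum: 2×79.904 + 6×12.011 + 3×1.008 + 1×126.904 + 1×15.999 + 1×32.060 = 409.861 → 409.86 g/mol.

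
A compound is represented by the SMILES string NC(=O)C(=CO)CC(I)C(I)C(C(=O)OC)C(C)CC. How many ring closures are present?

0

In SMILES, each pair of matching ring-closure digits denotes one ring-closing bond; the number of such bonds equals the number of independent rings.
Ring-closure bonds here: 0.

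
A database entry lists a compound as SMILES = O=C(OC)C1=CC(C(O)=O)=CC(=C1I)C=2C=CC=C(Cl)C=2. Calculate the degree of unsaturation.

10

Degree of unsaturation = (number of rings) + (number of π bonds).
Ring closures in the SMILES: 2.
π bonds: 8 double bonds (each 1 DoU) → 8 DoU from unsaturation.
Total DoU = 2 + 8 = 10.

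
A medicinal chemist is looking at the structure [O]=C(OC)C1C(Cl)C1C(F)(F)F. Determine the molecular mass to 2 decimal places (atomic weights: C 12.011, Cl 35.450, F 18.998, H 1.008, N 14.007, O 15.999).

202.56 g/mol

First, the molecular formula is C6H6ClF3O2 (counting implicit H from valence).
  C: 6 × 12.011 = 72.066
  Cl: 1 × 35.450 = 35.450
  F: 3 × 18.998 = 56.994
  H: 6 × 1.008 = 6.048
  O: 2 × 15.999 = 31.998
Sum: 6×12.011 + 1×35.450 + 3×18.998 + 6×1.008 + 2×15.999 = 202.556 → 202.56 g/mol.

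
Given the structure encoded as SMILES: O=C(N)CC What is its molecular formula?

Walk through each heavy atom and fill implicit hydrogens from standard valence (C 4, N 3, O 2, S 2, halogen 1):
  atom 1: O, bond orders sum to 2 (valence 2) → 0 H
  atom 2: C, bond orders sum to 4 (valence 4) → 0 H
  atom 3: N, bond orders sum to 1 (valence 3) → 2 H
  atom 4: C, bond orders sum to 2 (valence 4) → 2 H
  atom 5: C, bond orders sum to 1 (valence 4) → 3 H
Totals → C:3, H:7, N:1, O:1.

C3H7NO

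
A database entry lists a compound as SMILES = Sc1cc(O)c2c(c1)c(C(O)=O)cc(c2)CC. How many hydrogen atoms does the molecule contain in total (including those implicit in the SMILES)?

12

Walk through each heavy atom and fill implicit hydrogens from standard valence (C 4, N 3, O 2, S 2, halogen 1); for lowercase aromatic atoms, an aromatic c carries 1 H when it has two neighbours and 0 H with three, and aromatic n carries 0 H:
  atom 1: S, bond orders sum to 1 (valence 2) → 1 H
  atom 2: aromatic c, 3 neighbours → 0 H
  atom 3: aromatic c, 2 neighbours → 1 H
  atom 4: aromatic c, 3 neighbours → 0 H
  atom 5: O, bond orders sum to 1 (valence 2) → 1 H
  atom 6: aromatic c, 3 neighbours → 0 H
  atom 7: aromatic c, 3 neighbours → 0 H
  atom 8: aromatic c, 2 neighbours → 1 H
  atom 9: aromatic c, 3 neighbours → 0 H
  atom 10: C, bond orders sum to 4 (valence 4) → 0 H
  atom 11: O, bond orders sum to 1 (valence 2) → 1 H
  atom 12: O, bond orders sum to 2 (valence 2) → 0 H
  atom 13: aromatic c, 2 neighbours → 1 H
  atom 14: aromatic c, 3 neighbours → 0 H
  atom 15: aromatic c, 2 neighbours → 1 H
  atom 16: C, bond orders sum to 2 (valence 4) → 2 H
  atom 17: C, bond orders sum to 1 (valence 4) → 3 H
Total hydrogens: 12.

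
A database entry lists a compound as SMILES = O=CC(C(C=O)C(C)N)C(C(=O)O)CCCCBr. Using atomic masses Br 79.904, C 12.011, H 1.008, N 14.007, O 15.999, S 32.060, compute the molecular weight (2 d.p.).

First, the molecular formula is C12H20BrNO4 (counting implicit H from valence).
  Br: 1 × 79.904 = 79.904
  C: 12 × 12.011 = 144.132
  H: 20 × 1.008 = 20.160
  N: 1 × 14.007 = 14.007
  O: 4 × 15.999 = 63.996
Sum: 1×79.904 + 12×12.011 + 20×1.008 + 1×14.007 + 4×15.999 = 322.199 → 322.20 g/mol.

322.20 g/mol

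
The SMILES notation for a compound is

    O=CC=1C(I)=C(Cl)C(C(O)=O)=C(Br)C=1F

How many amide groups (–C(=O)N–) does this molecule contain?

Scan the SMILES for the amide motif — none present.
Groups that are present: 1 aldehyde, 1 carboxylic acid.

0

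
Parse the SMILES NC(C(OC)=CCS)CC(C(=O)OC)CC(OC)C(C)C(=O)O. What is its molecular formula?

Walk through each heavy atom and fill implicit hydrogens from standard valence (C 4, N 3, O 2, S 2, halogen 1):
  atom 1: N, bond orders sum to 1 (valence 3) → 2 H
  atom 2: C, bond orders sum to 3 (valence 4) → 1 H
  atom 3: C, bond orders sum to 4 (valence 4) → 0 H
  atom 4: O, bond orders sum to 2 (valence 2) → 0 H
  atom 5: C, bond orders sum to 1 (valence 4) → 3 H
  atom 6: C, bond orders sum to 3 (valence 4) → 1 H
  atom 7: C, bond orders sum to 2 (valence 4) → 2 H
  atom 8: S, bond orders sum to 1 (valence 2) → 1 H
  atom 9: C, bond orders sum to 2 (valence 4) → 2 H
  atom 10: C, bond orders sum to 3 (valence 4) → 1 H
  atom 11: C, bond orders sum to 4 (valence 4) → 0 H
  atom 12: O, bond orders sum to 2 (valence 2) → 0 H
  atom 13: O, bond orders sum to 2 (valence 2) → 0 H
  atom 14: C, bond orders sum to 1 (valence 4) → 3 H
  atom 15: C, bond orders sum to 2 (valence 4) → 2 H
  atom 16: C, bond orders sum to 3 (valence 4) → 1 H
  atom 17: O, bond orders sum to 2 (valence 2) → 0 H
  atom 18: C, bond orders sum to 1 (valence 4) → 3 H
  atom 19: C, bond orders sum to 3 (valence 4) → 1 H
  atom 20: C, bond orders sum to 1 (valence 4) → 3 H
  atom 21: C, bond orders sum to 4 (valence 4) → 0 H
  atom 22: O, bond orders sum to 2 (valence 2) → 0 H
  atom 23: O, bond orders sum to 1 (valence 2) → 1 H
Totals → C:15, H:27, N:1, O:6, S:1.

C15H27NO6S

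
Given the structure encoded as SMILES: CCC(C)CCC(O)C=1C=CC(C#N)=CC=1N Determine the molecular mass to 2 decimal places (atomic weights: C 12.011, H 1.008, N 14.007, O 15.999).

First, the molecular formula is C14H20N2O (counting implicit H from valence).
  C: 14 × 12.011 = 168.154
  H: 20 × 1.008 = 20.160
  N: 2 × 14.007 = 28.014
  O: 1 × 15.999 = 15.999
Sum: 14×12.011 + 20×1.008 + 2×14.007 + 1×15.999 = 232.327 → 232.33 g/mol.

232.33 g/mol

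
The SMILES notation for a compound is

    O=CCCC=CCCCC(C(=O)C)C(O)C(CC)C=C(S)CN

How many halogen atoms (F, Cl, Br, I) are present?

0

Scan the SMILES for the halogen motif — none present.
Groups that are present: 1 aldehyde, 2 alkene, 1 hydroxyl, 1 ketone, 1 primary amine, 1 thiol.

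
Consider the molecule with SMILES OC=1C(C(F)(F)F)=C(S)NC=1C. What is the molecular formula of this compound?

Walk through each heavy atom and fill implicit hydrogens from standard valence (C 4, N 3, O 2, S 2, halogen 1):
  atom 1: O, bond orders sum to 1 (valence 2) → 1 H
  atom 2: C, bond orders sum to 4 (valence 4) → 0 H
  atom 3: C, bond orders sum to 4 (valence 4) → 0 H
  atom 4: C, bond orders sum to 4 (valence 4) → 0 H
  atom 5: F (halogen, monovalent) → 0 H
  atom 6: F (halogen, monovalent) → 0 H
  atom 7: F (halogen, monovalent) → 0 H
  atom 8: C, bond orders sum to 4 (valence 4) → 0 H
  atom 9: S, bond orders sum to 1 (valence 2) → 1 H
  atom 10: N, bond orders sum to 2 (valence 3) → 1 H
  atom 11: C, bond orders sum to 4 (valence 4) → 0 H
  atom 12: C, bond orders sum to 1 (valence 4) → 3 H
Totals → C:6, H:6, F:3, N:1, O:1, S:1.

C6H6F3NOS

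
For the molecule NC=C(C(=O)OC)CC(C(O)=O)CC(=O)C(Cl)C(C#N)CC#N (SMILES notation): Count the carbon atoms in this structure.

14

Count every carbon token in the SMILES (each C, including those in ring-closure positions and inside branches).
Carbon count: 14.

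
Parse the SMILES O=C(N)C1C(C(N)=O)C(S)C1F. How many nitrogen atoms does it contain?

2

Scan the SMILES for N atoms (remember two-letter symbols like Cl and Br are single atoms).
Nitrogen count: 2.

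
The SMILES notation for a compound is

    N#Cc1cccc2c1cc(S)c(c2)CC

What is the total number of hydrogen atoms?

Walk through each heavy atom and fill implicit hydrogens from standard valence (C 4, N 3, O 2, S 2, halogen 1); for lowercase aromatic atoms, an aromatic c carries 1 H when it has two neighbours and 0 H with three, and aromatic n carries 0 H:
  atom 1: N, bond orders sum to 3 (valence 3) → 0 H
  atom 2: C, bond orders sum to 4 (valence 4) → 0 H
  atom 3: aromatic c, 3 neighbours → 0 H
  atom 4: aromatic c, 2 neighbours → 1 H
  atom 5: aromatic c, 2 neighbours → 1 H
  atom 6: aromatic c, 2 neighbours → 1 H
  atom 7: aromatic c, 3 neighbours → 0 H
  atom 8: aromatic c, 3 neighbours → 0 H
  atom 9: aromatic c, 2 neighbours → 1 H
  atom 10: aromatic c, 3 neighbours → 0 H
  atom 11: S, bond orders sum to 1 (valence 2) → 1 H
  atom 12: aromatic c, 3 neighbours → 0 H
  atom 13: aromatic c, 2 neighbours → 1 H
  atom 14: C, bond orders sum to 2 (valence 4) → 2 H
  atom 15: C, bond orders sum to 1 (valence 4) → 3 H
Total hydrogens: 11.

11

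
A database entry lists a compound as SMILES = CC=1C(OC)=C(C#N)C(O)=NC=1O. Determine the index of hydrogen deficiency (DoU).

6

Degree of unsaturation = (number of rings) + (number of π bonds).
Ring closures in the SMILES: 1.
π bonds: 3 double bonds (each 1 DoU), 1 triple bond (each 2 DoU) → 5 DoU from unsaturation.
Total DoU = 1 + 5 = 6.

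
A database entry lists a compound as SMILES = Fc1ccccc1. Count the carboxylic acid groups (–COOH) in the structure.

Scan the SMILES for the carboxylic acid motif — none present.

0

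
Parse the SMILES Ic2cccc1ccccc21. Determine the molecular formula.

C10H7I

Walk through each heavy atom and fill implicit hydrogens from standard valence (C 4, N 3, O 2, S 2, halogen 1); for lowercase aromatic atoms, an aromatic c carries 1 H when it has two neighbours and 0 H with three, and aromatic n carries 0 H:
  atom 1: I (halogen, monovalent) → 0 H
  atom 2: aromatic c, 3 neighbours → 0 H
  atom 3: aromatic c, 2 neighbours → 1 H
  atom 4: aromatic c, 2 neighbours → 1 H
  atom 5: aromatic c, 2 neighbours → 1 H
  atom 6: aromatic c, 3 neighbours → 0 H
  atom 7: aromatic c, 2 neighbours → 1 H
  atom 8: aromatic c, 2 neighbours → 1 H
  atom 9: aromatic c, 2 neighbours → 1 H
  atom 10: aromatic c, 2 neighbours → 1 H
  atom 11: aromatic c, 3 neighbours → 0 H
Totals → C:10, H:7, I:1.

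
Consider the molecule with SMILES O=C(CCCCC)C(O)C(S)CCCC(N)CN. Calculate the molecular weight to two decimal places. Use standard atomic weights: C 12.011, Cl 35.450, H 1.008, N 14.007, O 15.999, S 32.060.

First, the molecular formula is C13H28N2O2S (counting implicit H from valence).
  C: 13 × 12.011 = 156.143
  H: 28 × 1.008 = 28.224
  N: 2 × 14.007 = 28.014
  O: 2 × 15.999 = 31.998
  S: 1 × 32.060 = 32.060
Sum: 13×12.011 + 28×1.008 + 2×14.007 + 2×15.999 + 1×32.060 = 276.439 → 276.44 g/mol.

276.44 g/mol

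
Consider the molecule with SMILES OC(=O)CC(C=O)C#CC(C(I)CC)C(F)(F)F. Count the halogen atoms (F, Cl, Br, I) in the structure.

4

Halogen atoms appear at heavy-atom positions 12, 16, 17, 18 (3×F, 1×I).
Other groups present: 1 aldehyde, 1 alkyne, 1 carboxylic acid.
Halogen count: 4.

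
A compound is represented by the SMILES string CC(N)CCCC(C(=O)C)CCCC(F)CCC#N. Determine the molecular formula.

C15H27FN2O

Walk through each heavy atom and fill implicit hydrogens from standard valence (C 4, N 3, O 2, S 2, halogen 1):
  atom 1: C, bond orders sum to 1 (valence 4) → 3 H
  atom 2: C, bond orders sum to 3 (valence 4) → 1 H
  atom 3: N, bond orders sum to 1 (valence 3) → 2 H
  atom 4: C, bond orders sum to 2 (valence 4) → 2 H
  atom 5: C, bond orders sum to 2 (valence 4) → 2 H
  atom 6: C, bond orders sum to 2 (valence 4) → 2 H
  atom 7: C, bond orders sum to 3 (valence 4) → 1 H
  atom 8: C, bond orders sum to 4 (valence 4) → 0 H
  atom 9: O, bond orders sum to 2 (valence 2) → 0 H
  atom 10: C, bond orders sum to 1 (valence 4) → 3 H
  atom 11: C, bond orders sum to 2 (valence 4) → 2 H
  atom 12: C, bond orders sum to 2 (valence 4) → 2 H
  atom 13: C, bond orders sum to 2 (valence 4) → 2 H
  atom 14: C, bond orders sum to 3 (valence 4) → 1 H
  atom 15: F (halogen, monovalent) → 0 H
  atom 16: C, bond orders sum to 2 (valence 4) → 2 H
  atom 17: C, bond orders sum to 2 (valence 4) → 2 H
  atom 18: C, bond orders sum to 4 (valence 4) → 0 H
  atom 19: N, bond orders sum to 3 (valence 3) → 0 H
Totals → C:15, H:27, F:1, N:2, O:1.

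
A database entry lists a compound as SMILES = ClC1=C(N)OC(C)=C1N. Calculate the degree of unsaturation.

Degree of unsaturation = (number of rings) + (number of π bonds).
Ring closures in the SMILES: 1.
π bonds: 2 double bonds (each 1 DoU) → 2 DoU from unsaturation.
Total DoU = 1 + 2 = 3.

3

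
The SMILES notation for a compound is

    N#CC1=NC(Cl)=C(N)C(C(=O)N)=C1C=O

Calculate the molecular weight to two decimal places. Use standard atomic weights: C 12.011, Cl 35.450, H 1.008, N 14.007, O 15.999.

First, the molecular formula is C8H5ClN4O2 (counting implicit H from valence).
  C: 8 × 12.011 = 96.088
  Cl: 1 × 35.450 = 35.450
  H: 5 × 1.008 = 5.040
  N: 4 × 14.007 = 56.028
  O: 2 × 15.999 = 31.998
Sum: 8×12.011 + 1×35.450 + 5×1.008 + 4×14.007 + 2×15.999 = 224.604 → 224.60 g/mol.

224.60 g/mol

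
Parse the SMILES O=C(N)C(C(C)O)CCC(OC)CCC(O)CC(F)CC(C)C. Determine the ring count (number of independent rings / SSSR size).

0

In SMILES, each pair of matching ring-closure digits denotes one ring-closing bond; the number of such bonds equals the number of independent rings.
Ring-closure bonds here: 0.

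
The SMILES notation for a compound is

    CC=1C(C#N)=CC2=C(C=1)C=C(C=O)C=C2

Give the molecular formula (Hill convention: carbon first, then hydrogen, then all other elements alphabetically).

Walk through each heavy atom and fill implicit hydrogens from standard valence (C 4, N 3, O 2, S 2, halogen 1):
  atom 1: C, bond orders sum to 1 (valence 4) → 3 H
  atom 2: C, bond orders sum to 4 (valence 4) → 0 H
  atom 3: C, bond orders sum to 4 (valence 4) → 0 H
  atom 4: C, bond orders sum to 4 (valence 4) → 0 H
  atom 5: N, bond orders sum to 3 (valence 3) → 0 H
  atom 6: C, bond orders sum to 3 (valence 4) → 1 H
  atom 7: C, bond orders sum to 4 (valence 4) → 0 H
  atom 8: C, bond orders sum to 4 (valence 4) → 0 H
  atom 9: C, bond orders sum to 3 (valence 4) → 1 H
  atom 10: C, bond orders sum to 3 (valence 4) → 1 H
  atom 11: C, bond orders sum to 4 (valence 4) → 0 H
  atom 12: C, bond orders sum to 3 (valence 4) → 1 H
  atom 13: O, bond orders sum to 2 (valence 2) → 0 H
  atom 14: C, bond orders sum to 3 (valence 4) → 1 H
  atom 15: C, bond orders sum to 3 (valence 4) → 1 H
Totals → C:13, H:9, N:1, O:1.

C13H9NO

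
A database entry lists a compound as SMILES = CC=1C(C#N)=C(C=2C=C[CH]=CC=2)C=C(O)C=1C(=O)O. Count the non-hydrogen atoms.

19

Every atom symbol written in the SMILES (organic subset) is one heavy atom; implicit H are not written.
Heavy atoms by element → C:15, N:1, O:3.
Total: 19.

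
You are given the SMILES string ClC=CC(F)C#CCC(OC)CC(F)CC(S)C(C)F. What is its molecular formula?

Walk through each heavy atom and fill implicit hydrogens from standard valence (C 4, N 3, O 2, S 2, halogen 1):
  atom 1: Cl (halogen, monovalent) → 0 H
  atom 2: C, bond orders sum to 3 (valence 4) → 1 H
  atom 3: C, bond orders sum to 3 (valence 4) → 1 H
  atom 4: C, bond orders sum to 3 (valence 4) → 1 H
  atom 5: F (halogen, monovalent) → 0 H
  atom 6: C, bond orders sum to 4 (valence 4) → 0 H
  atom 7: C, bond orders sum to 4 (valence 4) → 0 H
  atom 8: C, bond orders sum to 2 (valence 4) → 2 H
  atom 9: C, bond orders sum to 3 (valence 4) → 1 H
  atom 10: O, bond orders sum to 2 (valence 2) → 0 H
  atom 11: C, bond orders sum to 1 (valence 4) → 3 H
  atom 12: C, bond orders sum to 2 (valence 4) → 2 H
  atom 13: C, bond orders sum to 3 (valence 4) → 1 H
  atom 14: F (halogen, monovalent) → 0 H
  atom 15: C, bond orders sum to 2 (valence 4) → 2 H
  atom 16: C, bond orders sum to 3 (valence 4) → 1 H
  atom 17: S, bond orders sum to 1 (valence 2) → 1 H
  atom 18: C, bond orders sum to 3 (valence 4) → 1 H
  atom 19: C, bond orders sum to 1 (valence 4) → 3 H
  atom 20: F (halogen, monovalent) → 0 H
Totals → C:14, H:20, Cl:1, F:3, O:1, S:1.

C14H20ClF3OS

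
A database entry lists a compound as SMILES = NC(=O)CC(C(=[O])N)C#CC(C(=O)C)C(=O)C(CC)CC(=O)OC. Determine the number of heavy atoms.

24

Every atom symbol written in the SMILES (organic subset) is one heavy atom; implicit H are not written.
Heavy atoms by element → C:16, N:2, O:6.
Total: 24.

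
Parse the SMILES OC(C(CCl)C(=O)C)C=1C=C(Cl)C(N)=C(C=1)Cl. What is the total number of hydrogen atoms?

12

Walk through each heavy atom and fill implicit hydrogens from standard valence (C 4, N 3, O 2, S 2, halogen 1):
  atom 1: O, bond orders sum to 1 (valence 2) → 1 H
  atom 2: C, bond orders sum to 3 (valence 4) → 1 H
  atom 3: C, bond orders sum to 3 (valence 4) → 1 H
  atom 4: C, bond orders sum to 2 (valence 4) → 2 H
  atom 5: Cl (halogen, monovalent) → 0 H
  atom 6: C, bond orders sum to 4 (valence 4) → 0 H
  atom 7: O, bond orders sum to 2 (valence 2) → 0 H
  atom 8: C, bond orders sum to 1 (valence 4) → 3 H
  atom 9: C, bond orders sum to 4 (valence 4) → 0 H
  atom 10: C, bond orders sum to 3 (valence 4) → 1 H
  atom 11: C, bond orders sum to 4 (valence 4) → 0 H
  atom 12: Cl (halogen, monovalent) → 0 H
  atom 13: C, bond orders sum to 4 (valence 4) → 0 H
  atom 14: N, bond orders sum to 1 (valence 3) → 2 H
  atom 15: C, bond orders sum to 4 (valence 4) → 0 H
  atom 16: C, bond orders sum to 3 (valence 4) → 1 H
  atom 17: Cl (halogen, monovalent) → 0 H
Total hydrogens: 12.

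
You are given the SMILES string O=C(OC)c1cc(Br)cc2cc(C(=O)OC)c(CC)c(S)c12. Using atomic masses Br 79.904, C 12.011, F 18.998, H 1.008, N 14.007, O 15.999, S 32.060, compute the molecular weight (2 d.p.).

First, the molecular formula is C16H15BrO4S (counting implicit H from valence).
  Br: 1 × 79.904 = 79.904
  C: 16 × 12.011 = 192.176
  H: 15 × 1.008 = 15.120
  O: 4 × 15.999 = 63.996
  S: 1 × 32.060 = 32.060
Sum: 1×79.904 + 16×12.011 + 15×1.008 + 4×15.999 + 1×32.060 = 383.256 → 383.26 g/mol.

383.26 g/mol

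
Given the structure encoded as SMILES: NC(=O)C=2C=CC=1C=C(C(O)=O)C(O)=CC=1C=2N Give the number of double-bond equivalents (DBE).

Degree of unsaturation = (number of rings) + (number of π bonds).
Ring closures in the SMILES: 2.
π bonds: 7 double bonds (each 1 DoU) → 7 DoU from unsaturation.
Total DoU = 2 + 7 = 9.

9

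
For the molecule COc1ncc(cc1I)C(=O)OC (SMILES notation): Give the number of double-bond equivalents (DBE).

5

Molecular formula: C8H8INO3.
DoU = (2C + 2 + N − H − X) / 2, where X is the halogen count and O/S are ignored.
    = (2·8 + 2 + 1 − 8 − 1) / 2 = 10 / 2 = 5.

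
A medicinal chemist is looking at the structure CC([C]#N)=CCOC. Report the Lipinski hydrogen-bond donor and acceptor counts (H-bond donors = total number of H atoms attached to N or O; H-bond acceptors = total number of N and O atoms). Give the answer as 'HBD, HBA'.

0, 2

Donors: find every N or O and count the H atoms it carries.
  atom 4 (N): bond orders sum to 3 → 0 H
  atom 7 (O): bond orders sum to 2 → 0 H
Lipinski HBD = 0.
Acceptors: N atoms = 1, O atoms = 1 → HBA = 2.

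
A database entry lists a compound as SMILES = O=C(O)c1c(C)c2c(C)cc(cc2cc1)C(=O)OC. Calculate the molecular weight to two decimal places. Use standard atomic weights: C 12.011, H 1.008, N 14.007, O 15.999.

258.27 g/mol

First, the molecular formula is C15H14O4 (counting implicit H from valence).
  C: 15 × 12.011 = 180.165
  H: 14 × 1.008 = 14.112
  O: 4 × 15.999 = 63.996
Sum: 15×12.011 + 14×1.008 + 4×15.999 = 258.273 → 258.27 g/mol.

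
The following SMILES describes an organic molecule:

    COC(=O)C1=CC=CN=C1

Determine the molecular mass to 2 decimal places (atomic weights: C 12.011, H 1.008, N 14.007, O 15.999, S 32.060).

First, the molecular formula is C7H7NO2 (counting implicit H from valence).
  C: 7 × 12.011 = 84.077
  H: 7 × 1.008 = 7.056
  N: 1 × 14.007 = 14.007
  O: 2 × 15.999 = 31.998
Sum: 7×12.011 + 7×1.008 + 1×14.007 + 2×15.999 = 137.138 → 137.14 g/mol.

137.14 g/mol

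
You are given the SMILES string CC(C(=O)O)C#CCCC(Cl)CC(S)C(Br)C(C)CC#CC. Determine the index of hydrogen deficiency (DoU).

Degree of unsaturation = (number of rings) + (number of π bonds).
Ring closures in the SMILES: 0.
π bonds: 1 double bond (each 1 DoU), 2 triple bonds (each 2 DoU) → 5 DoU from unsaturation.
Total DoU = 0 + 5 = 5.

5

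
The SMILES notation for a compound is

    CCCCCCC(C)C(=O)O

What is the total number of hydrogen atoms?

Walk through each heavy atom and fill implicit hydrogens from standard valence (C 4, N 3, O 2, S 2, halogen 1):
  atom 1: C, bond orders sum to 1 (valence 4) → 3 H
  atom 2: C, bond orders sum to 2 (valence 4) → 2 H
  atom 3: C, bond orders sum to 2 (valence 4) → 2 H
  atom 4: C, bond orders sum to 2 (valence 4) → 2 H
  atom 5: C, bond orders sum to 2 (valence 4) → 2 H
  atom 6: C, bond orders sum to 2 (valence 4) → 2 H
  atom 7: C, bond orders sum to 3 (valence 4) → 1 H
  atom 8: C, bond orders sum to 1 (valence 4) → 3 H
  atom 9: C, bond orders sum to 4 (valence 4) → 0 H
  atom 10: O, bond orders sum to 2 (valence 2) → 0 H
  atom 11: O, bond orders sum to 1 (valence 2) → 1 H
Total hydrogens: 18.

18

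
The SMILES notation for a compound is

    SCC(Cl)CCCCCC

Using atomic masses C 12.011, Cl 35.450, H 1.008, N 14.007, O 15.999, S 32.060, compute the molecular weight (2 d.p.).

First, the molecular formula is C8H17ClS (counting implicit H from valence).
  C: 8 × 12.011 = 96.088
  Cl: 1 × 35.450 = 35.450
  H: 17 × 1.008 = 17.136
  S: 1 × 32.060 = 32.060
Sum: 8×12.011 + 1×35.450 + 17×1.008 + 1×32.060 = 180.734 → 180.73 g/mol.

180.73 g/mol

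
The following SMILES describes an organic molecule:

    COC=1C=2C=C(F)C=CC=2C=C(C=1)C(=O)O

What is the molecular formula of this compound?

C12H9FO3

Walk through each heavy atom and fill implicit hydrogens from standard valence (C 4, N 3, O 2, S 2, halogen 1):
  atom 1: C, bond orders sum to 1 (valence 4) → 3 H
  atom 2: O, bond orders sum to 2 (valence 2) → 0 H
  atom 3: C, bond orders sum to 4 (valence 4) → 0 H
  atom 4: C, bond orders sum to 4 (valence 4) → 0 H
  atom 5: C, bond orders sum to 3 (valence 4) → 1 H
  atom 6: C, bond orders sum to 4 (valence 4) → 0 H
  atom 7: F (halogen, monovalent) → 0 H
  atom 8: C, bond orders sum to 3 (valence 4) → 1 H
  atom 9: C, bond orders sum to 3 (valence 4) → 1 H
  atom 10: C, bond orders sum to 4 (valence 4) → 0 H
  atom 11: C, bond orders sum to 3 (valence 4) → 1 H
  atom 12: C, bond orders sum to 4 (valence 4) → 0 H
  atom 13: C, bond orders sum to 3 (valence 4) → 1 H
  atom 14: C, bond orders sum to 4 (valence 4) → 0 H
  atom 15: O, bond orders sum to 2 (valence 2) → 0 H
  atom 16: O, bond orders sum to 1 (valence 2) → 1 H
Totals → C:12, H:9, F:1, O:3.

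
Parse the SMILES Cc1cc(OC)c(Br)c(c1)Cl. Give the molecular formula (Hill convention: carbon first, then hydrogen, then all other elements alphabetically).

Walk through each heavy atom and fill implicit hydrogens from standard valence (C 4, N 3, O 2, S 2, halogen 1); for lowercase aromatic atoms, an aromatic c carries 1 H when it has two neighbours and 0 H with three, and aromatic n carries 0 H:
  atom 1: C, bond orders sum to 1 (valence 4) → 3 H
  atom 2: aromatic c, 3 neighbours → 0 H
  atom 3: aromatic c, 2 neighbours → 1 H
  atom 4: aromatic c, 3 neighbours → 0 H
  atom 5: O, bond orders sum to 2 (valence 2) → 0 H
  atom 6: C, bond orders sum to 1 (valence 4) → 3 H
  atom 7: aromatic c, 3 neighbours → 0 H
  atom 8: Br (halogen, monovalent) → 0 H
  atom 9: aromatic c, 3 neighbours → 0 H
  atom 10: aromatic c, 2 neighbours → 1 H
  atom 11: Cl (halogen, monovalent) → 0 H
Totals → C:8, H:8, Br:1, Cl:1, O:1.
In Hill order: C8H8BrClO.

C8H8BrClO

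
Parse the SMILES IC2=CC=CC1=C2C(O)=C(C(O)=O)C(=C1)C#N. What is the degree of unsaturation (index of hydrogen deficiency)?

10

Molecular formula: C12H6INO3.
DoU = (2C + 2 + N − H − X) / 2, where X is the halogen count and O/S are ignored.
    = (2·12 + 2 + 1 − 6 − 1) / 2 = 20 / 2 = 10.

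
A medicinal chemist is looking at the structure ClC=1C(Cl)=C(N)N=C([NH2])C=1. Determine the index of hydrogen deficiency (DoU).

Degree of unsaturation = (number of rings) + (number of π bonds).
Ring closures in the SMILES: 1.
π bonds: 3 double bonds (each 1 DoU) → 3 DoU from unsaturation.
Total DoU = 1 + 3 = 4.

4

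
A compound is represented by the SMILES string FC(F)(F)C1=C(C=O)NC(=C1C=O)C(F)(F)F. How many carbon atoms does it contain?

8

Count every carbon token in the SMILES (each C, including those in ring-closure positions and inside branches).
Carbon count: 8.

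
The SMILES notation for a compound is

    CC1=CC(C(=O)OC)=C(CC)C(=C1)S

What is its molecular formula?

Walk through each heavy atom and fill implicit hydrogens from standard valence (C 4, N 3, O 2, S 2, halogen 1):
  atom 1: C, bond orders sum to 1 (valence 4) → 3 H
  atom 2: C, bond orders sum to 4 (valence 4) → 0 H
  atom 3: C, bond orders sum to 3 (valence 4) → 1 H
  atom 4: C, bond orders sum to 4 (valence 4) → 0 H
  atom 5: C, bond orders sum to 4 (valence 4) → 0 H
  atom 6: O, bond orders sum to 2 (valence 2) → 0 H
  atom 7: O, bond orders sum to 2 (valence 2) → 0 H
  atom 8: C, bond orders sum to 1 (valence 4) → 3 H
  atom 9: C, bond orders sum to 4 (valence 4) → 0 H
  atom 10: C, bond orders sum to 2 (valence 4) → 2 H
  atom 11: C, bond orders sum to 1 (valence 4) → 3 H
  atom 12: C, bond orders sum to 4 (valence 4) → 0 H
  atom 13: C, bond orders sum to 3 (valence 4) → 1 H
  atom 14: S, bond orders sum to 1 (valence 2) → 1 H
Totals → C:11, H:14, O:2, S:1.
In Hill order: C11H14O2S.

C11H14O2S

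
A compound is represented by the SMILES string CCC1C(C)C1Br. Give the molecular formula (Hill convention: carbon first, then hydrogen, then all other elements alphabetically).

C6H11Br

Walk through each heavy atom and fill implicit hydrogens from standard valence (C 4, N 3, O 2, S 2, halogen 1):
  atom 1: C, bond orders sum to 1 (valence 4) → 3 H
  atom 2: C, bond orders sum to 2 (valence 4) → 2 H
  atom 3: C, bond orders sum to 3 (valence 4) → 1 H
  atom 4: C, bond orders sum to 3 (valence 4) → 1 H
  atom 5: C, bond orders sum to 1 (valence 4) → 3 H
  atom 6: C, bond orders sum to 3 (valence 4) → 1 H
  atom 7: Br (halogen, monovalent) → 0 H
Totals → C:6, H:11, Br:1.
In Hill order: C6H11Br.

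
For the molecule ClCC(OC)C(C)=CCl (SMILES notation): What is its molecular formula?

Walk through each heavy atom and fill implicit hydrogens from standard valence (C 4, N 3, O 2, S 2, halogen 1):
  atom 1: Cl (halogen, monovalent) → 0 H
  atom 2: C, bond orders sum to 2 (valence 4) → 2 H
  atom 3: C, bond orders sum to 3 (valence 4) → 1 H
  atom 4: O, bond orders sum to 2 (valence 2) → 0 H
  atom 5: C, bond orders sum to 1 (valence 4) → 3 H
  atom 6: C, bond orders sum to 4 (valence 4) → 0 H
  atom 7: C, bond orders sum to 1 (valence 4) → 3 H
  atom 8: C, bond orders sum to 3 (valence 4) → 1 H
  atom 9: Cl (halogen, monovalent) → 0 H
Totals → C:6, H:10, Cl:2, O:1.

C6H10Cl2O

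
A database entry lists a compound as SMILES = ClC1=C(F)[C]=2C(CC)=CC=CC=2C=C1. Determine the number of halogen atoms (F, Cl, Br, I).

2

Halogen atoms appear at heavy-atom positions 1, 4 (1×Cl, 1×F).
Halogen count: 2.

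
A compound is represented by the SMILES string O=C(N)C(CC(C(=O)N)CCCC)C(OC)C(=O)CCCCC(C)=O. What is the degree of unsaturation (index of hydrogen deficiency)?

4

Molecular formula: C18H32N2O5.
DoU = (2C + 2 + N − H − X) / 2, where X is the halogen count and O/S are ignored.
    = (2·18 + 2 + 2 − 32 − 0) / 2 = 8 / 2 = 4.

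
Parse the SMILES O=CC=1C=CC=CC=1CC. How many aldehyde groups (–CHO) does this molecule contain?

The aldehyde motif appears at heavy-atom position 2 in the SMILES.
Aldehyde count: 1.

1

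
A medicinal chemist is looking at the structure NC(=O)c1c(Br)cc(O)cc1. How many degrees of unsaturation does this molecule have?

5

Molecular formula: C7H6BrNO2.
DoU = (2C + 2 + N − H − X) / 2, where X is the halogen count and O/S are ignored.
    = (2·7 + 2 + 1 − 6 − 1) / 2 = 10 / 2 = 5.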